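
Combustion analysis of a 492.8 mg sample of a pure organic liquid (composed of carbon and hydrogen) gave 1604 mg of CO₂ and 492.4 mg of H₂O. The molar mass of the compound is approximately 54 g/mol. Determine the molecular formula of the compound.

mol C = 1.604 g CO₂ ÷ 44.009 g/mol = 0.036447 mol
mol H = 2 × 0.4924 g H₂O ÷ 18.015 g/mol = 0.054666 mol
Divide by the smallest (0.036447 mol): C 1.000, H 1.500
Multiplying each by 2 gives whole numbers: C 2.00, H 3.00
Empirical formula: C2H3
Empirical-formula mass = 27.05 g/mol; 54 ÷ 27.05 ≈ 2, so the molecular formula is C4H6.

C4H6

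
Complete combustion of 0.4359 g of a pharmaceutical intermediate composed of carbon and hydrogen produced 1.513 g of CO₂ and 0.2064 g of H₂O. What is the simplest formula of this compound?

C3H2

mol C = 1.513 g CO₂ ÷ 44.009 g/mol = 0.034379 mol
mol H = 2 × 0.2064 g H₂O ÷ 18.015 g/mol = 0.022914 mol
Divide by the smallest (0.022914 mol): C 1.500, H 1.000
Multiplying each by 2 gives whole numbers: C 3.00, H 2.00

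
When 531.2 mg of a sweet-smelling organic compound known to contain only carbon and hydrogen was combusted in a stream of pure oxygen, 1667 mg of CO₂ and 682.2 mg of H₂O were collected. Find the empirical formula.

CH2

mol C = 1.667 g CO₂ ÷ 44.009 g/mol = 0.037879 mol
mol H = 2 × 0.6822 g H₂O ÷ 18.015 g/mol = 0.075737 mol
Divide by the smallest (0.037879 mol): C 1.000, H 1.999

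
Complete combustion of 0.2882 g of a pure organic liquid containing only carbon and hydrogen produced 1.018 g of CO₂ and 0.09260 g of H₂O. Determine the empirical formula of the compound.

C9H4

mol C = 1.018 g CO₂ ÷ 44.009 g/mol = 0.023132 mol
mol H = 2 × 0.09260 g H₂O ÷ 18.015 g/mol = 0.010280 mol
Divide by the smallest (0.010280 mol): C 2.250, H 1.000
Multiplying each by 4 gives whole numbers: C 9.00, H 4.00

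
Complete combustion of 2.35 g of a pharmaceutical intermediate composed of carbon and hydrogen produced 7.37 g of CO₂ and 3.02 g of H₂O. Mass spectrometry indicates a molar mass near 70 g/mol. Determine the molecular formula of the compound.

C5H10

mol C = 7.37 g CO₂ ÷ 44.009 g/mol = 0.1675 mol
mol H = 2 × 3.02 g H₂O ÷ 18.015 g/mol = 0.3353 mol
Divide by the smallest (0.1675 mol): C 1.000, H 2.002
Empirical formula: CH2
Empirical-formula mass = 14.03 g/mol; 70 ÷ 14.03 ≈ 5, so the molecular formula is C5H10.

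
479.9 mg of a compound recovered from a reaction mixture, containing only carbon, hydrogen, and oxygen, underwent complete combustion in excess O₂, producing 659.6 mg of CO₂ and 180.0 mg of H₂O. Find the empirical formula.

C6H8O7

mol C = 0.6596 g CO₂ ÷ 44.009 g/mol = 0.014988 mol
mol H = 2 × 0.1800 g H₂O ÷ 18.015 g/mol = 0.019983 mol
mass O = 0.4799 − (0.18002 + 0.020143) = 0.27974 g → mol O = 0.27974 ÷ 15.999 = 0.017485 mol
Divide by the smallest (0.014988 mol): C 1.000, H 1.333, O 1.167
Multiplying each by 6 gives whole numbers: C 6.00, H 8.00, O 7.00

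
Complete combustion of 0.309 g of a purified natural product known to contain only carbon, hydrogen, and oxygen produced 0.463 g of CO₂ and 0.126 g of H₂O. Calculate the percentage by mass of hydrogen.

mol C = 0.463 g CO₂ ÷ 44.009 g/mol = 0.01052 mol
mol H = 2 × 0.126 g H₂O ÷ 18.015 g/mol = 0.01399 mol
mass O = 0.309 − (0.1264 + 0.01410) = 0.1685 g → mol O = 0.1685 ÷ 15.999 = 0.01053 mol
mass % H = 0.01410 g ÷ 0.309 g × 100%

4.6%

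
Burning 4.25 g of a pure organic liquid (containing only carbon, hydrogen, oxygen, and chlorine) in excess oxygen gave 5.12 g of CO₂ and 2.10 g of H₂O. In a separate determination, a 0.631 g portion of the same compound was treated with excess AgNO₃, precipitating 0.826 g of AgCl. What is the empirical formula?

mol C = 5.12 g CO₂ ÷ 44.009 g/mol = 0.1163 mol
mol H = 2 × 2.10 g H₂O ÷ 18.015 g/mol = 0.2331 mol
From the AgCl data: mol Cl per gram of compound = (0.826 ÷ 143.318) ÷ 0.631 = 0.009134 mol/g, so in the 4.25 g combustion sample mol Cl = 0.03882 mol
mass O = 4.25 − (1.397 + 0.2350 + 1.376) = 1.242 g → mol O = 1.242 ÷ 15.999 = 0.07760 mol
Divide by the smallest (0.03882 mol): C 2.997, H 6.006, Cl 1.000, O 1.999

C3H6ClO2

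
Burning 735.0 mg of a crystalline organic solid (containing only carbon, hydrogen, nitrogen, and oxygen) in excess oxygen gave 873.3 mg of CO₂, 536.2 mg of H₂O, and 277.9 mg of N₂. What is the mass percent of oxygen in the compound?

mol C = 0.8733 g CO₂ ÷ 44.009 g/mol = 0.019844 mol
mol H = 2 × 0.5362 g H₂O ÷ 18.015 g/mol = 0.059528 mol
mol N = 2 × 0.2779 g N₂ ÷ 28.014 g/mol = 0.019840 mol
mass O = 0.7350 − (0.23834 + 0.060004 + 0.27790) = 0.15875 g → mol O = 0.15875 ÷ 15.999 = 0.0099227 mol
mass % O = 0.15875 g ÷ 0.7350 g × 100%

21.60%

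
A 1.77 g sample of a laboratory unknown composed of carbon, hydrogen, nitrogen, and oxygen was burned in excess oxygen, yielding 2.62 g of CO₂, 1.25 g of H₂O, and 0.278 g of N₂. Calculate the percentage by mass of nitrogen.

15.7%

mol C = 2.62 g CO₂ ÷ 44.009 g/mol = 0.05953 mol
mol H = 2 × 1.25 g H₂O ÷ 18.015 g/mol = 0.1388 mol
mol N = 2 × 0.278 g N₂ ÷ 28.014 g/mol = 0.01985 mol
mass O = 1.77 − (0.7151 + 0.1399 + 0.2780) = 0.6371 g → mol O = 0.6371 ÷ 15.999 = 0.03982 mol
mass % N = 0.2780 g ÷ 1.77 g × 100%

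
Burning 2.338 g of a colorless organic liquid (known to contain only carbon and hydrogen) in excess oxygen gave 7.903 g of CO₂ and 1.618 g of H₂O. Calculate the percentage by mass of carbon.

92.25%

mol C = 7.903 g CO₂ ÷ 44.009 g/mol = 0.17958 mol
mol H = 2 × 1.618 g H₂O ÷ 18.015 g/mol = 0.17963 mol
mass % C = 2.1569 g ÷ 2.338 g × 100%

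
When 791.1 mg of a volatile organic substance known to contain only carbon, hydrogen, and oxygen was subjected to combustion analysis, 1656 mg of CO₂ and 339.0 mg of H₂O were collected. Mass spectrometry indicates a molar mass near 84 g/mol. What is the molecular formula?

C4H4O2

mol C = 1.656 g CO₂ ÷ 44.009 g/mol = 0.037629 mol
mol H = 2 × 0.3390 g H₂O ÷ 18.015 g/mol = 0.037635 mol
mass O = 0.7911 − (0.45196 + 0.037936) = 0.30121 g → mol O = 0.30121 ÷ 15.999 = 0.018827 mol
Divide by the smallest (0.018827 mol): C 1.999, H 1.999, O 1.000
Empirical formula: C2H2O
Empirical-formula mass = 42.04 g/mol; 84 ÷ 42.04 ≈ 2, so the molecular formula is C4H4O2.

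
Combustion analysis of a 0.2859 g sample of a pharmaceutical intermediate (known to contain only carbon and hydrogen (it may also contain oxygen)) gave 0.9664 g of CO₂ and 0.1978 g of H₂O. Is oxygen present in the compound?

no

mol C = 0.9664 g CO₂ ÷ 44.009 g/mol = 0.021959 mol
mol H = 2 × 0.1978 g H₂O ÷ 18.015 g/mol = 0.021959 mol
C and H together account for 0.28589 g — essentially the entire 0.2859 g sample — so the compound contains no oxygen.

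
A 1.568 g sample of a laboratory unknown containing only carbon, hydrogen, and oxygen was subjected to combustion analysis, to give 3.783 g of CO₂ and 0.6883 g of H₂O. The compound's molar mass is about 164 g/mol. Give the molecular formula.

C9H8O3

mol C = 3.783 g CO₂ ÷ 44.009 g/mol = 0.085960 mol
mol H = 2 × 0.6883 g H₂O ÷ 18.015 g/mol = 0.076414 mol
mass O = 1.568 − (1.0325 + 0.077025) = 0.45851 g → mol O = 0.45851 ÷ 15.999 = 0.028659 mol
Divide by the smallest (0.028659 mol): C 2.999, H 2.666, O 1.000
Multiplying each by 3 gives whole numbers: C 9.00, H 8.00, O 3.00
Empirical formula: C9H8O3
Empirical-formula mass = 164.16 g/mol; 164 ÷ 164.16 ≈ 1, so the molecular formula is C9H8O3.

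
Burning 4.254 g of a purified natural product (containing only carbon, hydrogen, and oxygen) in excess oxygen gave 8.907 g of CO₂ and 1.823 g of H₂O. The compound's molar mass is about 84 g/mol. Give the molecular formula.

C4H4O2

mol C = 8.907 g CO₂ ÷ 44.009 g/mol = 0.20239 mol
mol H = 2 × 1.823 g H₂O ÷ 18.015 g/mol = 0.20239 mol
mass O = 4.254 − (2.4309 + 0.20401) = 1.6191 g → mol O = 1.6191 ÷ 15.999 = 0.10120 mol
Divide by the smallest (0.10120 mol): C 2.000, H 2.000, O 1.000
Empirical formula: C2H2O
Empirical-formula mass = 42.04 g/mol; 84 ÷ 42.04 ≈ 2, so the molecular formula is C4H4O2.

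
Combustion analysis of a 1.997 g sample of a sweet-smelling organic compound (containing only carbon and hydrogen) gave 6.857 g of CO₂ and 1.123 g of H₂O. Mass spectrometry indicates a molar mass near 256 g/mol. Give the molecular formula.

mol C = 6.857 g CO₂ ÷ 44.009 g/mol = 0.15581 mol
mol H = 2 × 1.123 g H₂O ÷ 18.015 g/mol = 0.12467 mol
Divide by the smallest (0.12467 mol): C 1.250, H 1.000
Multiplying each by 4 gives whole numbers: C 5.00, H 4.00
Empirical formula: C5H4
Empirical-formula mass = 64.09 g/mol; 256 ÷ 64.09 ≈ 4, so the molecular formula is C20H16.

C20H16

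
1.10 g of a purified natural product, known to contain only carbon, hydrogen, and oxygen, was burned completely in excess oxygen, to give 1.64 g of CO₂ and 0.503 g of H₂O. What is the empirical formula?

mol C = 1.64 g CO₂ ÷ 44.009 g/mol = 0.03727 mol
mol H = 2 × 0.503 g H₂O ÷ 18.015 g/mol = 0.05584 mol
mass O = 1.10 − (0.4476 + 0.05629) = 0.5961 g → mol O = 0.5961 ÷ 15.999 = 0.03726 mol
Divide by the smallest (0.03726 mol): C 1.000, H 1.499, O 1.000
Multiplying each by 2 gives whole numbers: C 2.00, H 3.00, O 2.00

C2H3O2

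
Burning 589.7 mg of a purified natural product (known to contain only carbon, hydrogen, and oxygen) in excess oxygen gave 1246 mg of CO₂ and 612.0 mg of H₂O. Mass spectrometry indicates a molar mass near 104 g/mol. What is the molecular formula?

C5H12O2

mol C = 1.246 g CO₂ ÷ 44.009 g/mol = 0.028312 mol
mol H = 2 × 0.6120 g H₂O ÷ 18.015 g/mol = 0.067943 mol
mass O = 0.5897 − (0.34006 + 0.068487) = 0.18115 g → mol O = 0.18115 ÷ 15.999 = 0.011323 mol
Divide by the smallest (0.011323 mol): C 2.500, H 6.001, O 1.000
Multiplying each by 2 gives whole numbers: C 5.00, H 12.00, O 2.00
Empirical formula: C5H12O2
Empirical-formula mass = 104.15 g/mol; 104 ÷ 104.15 ≈ 1, so the molecular formula is C5H12O2.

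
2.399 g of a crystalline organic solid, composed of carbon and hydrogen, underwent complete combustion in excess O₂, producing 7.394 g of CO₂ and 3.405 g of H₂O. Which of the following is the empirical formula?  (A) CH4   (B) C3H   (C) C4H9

mol C = 7.394 g CO₂ ÷ 44.009 g/mol = 0.16801 mol
mol H = 2 × 3.405 g H₂O ÷ 18.015 g/mol = 0.37802 mol
Divide by the smallest (0.16801 mol): C 1.000, H 2.250
Multiplying each by 4 gives whole numbers: C 4.00, H 9.00

(C) C4H9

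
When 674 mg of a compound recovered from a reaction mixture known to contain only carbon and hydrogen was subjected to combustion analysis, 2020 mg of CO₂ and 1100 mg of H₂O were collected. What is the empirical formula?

C3H8

mol C = 2.02 g CO₂ ÷ 44.009 g/mol = 0.04590 mol
mol H = 2 × 1.10 g H₂O ÷ 18.015 g/mol = 0.1221 mol
Divide by the smallest (0.04590 mol): C 1.000, H 2.661
Multiplying each by 3 gives whole numbers: C 3.00, H 7.98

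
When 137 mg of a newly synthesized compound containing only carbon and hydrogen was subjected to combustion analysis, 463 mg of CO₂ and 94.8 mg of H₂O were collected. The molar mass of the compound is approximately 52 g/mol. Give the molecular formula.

mol C = 0.463 g CO₂ ÷ 44.009 g/mol = 0.01052 mol
mol H = 2 × 0.0948 g H₂O ÷ 18.015 g/mol = 0.01052 mol
Divide by the smallest (0.01052 mol): C 1.000, H 1.000
Empirical formula: CH
Empirical-formula mass = 13.02 g/mol; 52 ÷ 13.02 ≈ 4, so the molecular formula is C4H4.

C4H4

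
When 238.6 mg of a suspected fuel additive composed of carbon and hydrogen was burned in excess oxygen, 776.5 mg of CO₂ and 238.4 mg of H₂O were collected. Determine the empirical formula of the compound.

C2H3

mol C = 0.7765 g CO₂ ÷ 44.009 g/mol = 0.017644 mol
mol H = 2 × 0.2384 g H₂O ÷ 18.015 g/mol = 0.026467 mol
Divide by the smallest (0.017644 mol): C 1.000, H 1.500
Multiplying each by 2 gives whole numbers: C 2.00, H 3.00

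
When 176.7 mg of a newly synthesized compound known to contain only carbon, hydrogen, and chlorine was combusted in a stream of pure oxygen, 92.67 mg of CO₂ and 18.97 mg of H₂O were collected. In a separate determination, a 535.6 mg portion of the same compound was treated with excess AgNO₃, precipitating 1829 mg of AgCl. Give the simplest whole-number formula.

mol C = 0.09267 g CO₂ ÷ 44.009 g/mol = 0.0021057 mol
mol H = 2 × 0.01897 g H₂O ÷ 18.015 g/mol = 0.0021060 mol
From the AgCl data: mol Cl per gram of compound = (1.829 ÷ 143.318) ÷ 0.5356 = 0.023827 mol/g, so in the 0.1767 g combustion sample mol Cl = 0.0042103 mol
Divide by the smallest (0.0021057 mol): C 1.000, H 1.000, Cl 1.999

CHCl2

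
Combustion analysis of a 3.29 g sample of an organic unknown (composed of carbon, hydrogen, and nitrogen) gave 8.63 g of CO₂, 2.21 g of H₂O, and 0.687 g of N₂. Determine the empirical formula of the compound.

C4H5N

mol C = 8.63 g CO₂ ÷ 44.009 g/mol = 0.1961 mol
mol H = 2 × 2.21 g H₂O ÷ 18.015 g/mol = 0.2454 mol
mol N = 2 × 0.687 g N₂ ÷ 28.014 g/mol = 0.04905 mol
Divide by the smallest (0.04905 mol): C 3.998, H 5.002, N 1.000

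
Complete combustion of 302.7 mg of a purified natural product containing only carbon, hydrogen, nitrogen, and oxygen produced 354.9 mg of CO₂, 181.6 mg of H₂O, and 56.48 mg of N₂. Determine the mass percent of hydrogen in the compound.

6.71%

mol C = 0.3549 g CO₂ ÷ 44.009 g/mol = 0.0080643 mol
mol H = 2 × 0.1816 g H₂O ÷ 18.015 g/mol = 0.020161 mol
mol N = 2 × 0.05648 g N₂ ÷ 28.014 g/mol = 0.0040323 mol
mass O = 0.3027 − (0.096860 + 0.020322 + 0.056480) = 0.12904 g → mol O = 0.12904 ÷ 15.999 = 0.0080654 mol
mass % H = 0.020322 g ÷ 0.3027 g × 100%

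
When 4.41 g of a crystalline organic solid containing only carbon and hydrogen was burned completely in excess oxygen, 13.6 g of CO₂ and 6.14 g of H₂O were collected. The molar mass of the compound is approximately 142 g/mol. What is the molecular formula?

C10H22

mol C = 13.6 g CO₂ ÷ 44.009 g/mol = 0.3090 mol
mol H = 2 × 6.14 g H₂O ÷ 18.015 g/mol = 0.6817 mol
Divide by the smallest (0.3090 mol): C 1.000, H 2.206
Multiplying each by 5 gives whole numbers: C 5.00, H 11.03
Empirical formula: C5H11
Empirical-formula mass = 71.14 g/mol; 142 ÷ 71.14 ≈ 2, so the molecular formula is C10H22.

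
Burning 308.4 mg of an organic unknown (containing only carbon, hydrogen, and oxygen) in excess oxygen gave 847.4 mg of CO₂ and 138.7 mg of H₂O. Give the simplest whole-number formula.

mol C = 0.8474 g CO₂ ÷ 44.009 g/mol = 0.019255 mol
mol H = 2 × 0.1387 g H₂O ÷ 18.015 g/mol = 0.015398 mol
mass O = 0.3084 − (0.23127 + 0.015521) = 0.061605 g → mol O = 0.061605 ÷ 15.999 = 0.0038505 mol
Divide by the smallest (0.0038505 mol): C 5.001, H 3.999, O 1.000

C5H4O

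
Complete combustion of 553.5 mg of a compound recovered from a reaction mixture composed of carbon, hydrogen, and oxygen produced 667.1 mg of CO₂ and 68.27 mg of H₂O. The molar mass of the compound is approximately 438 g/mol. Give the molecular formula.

mol C = 0.6671 g CO₂ ÷ 44.009 g/mol = 0.015158 mol
mol H = 2 × 0.06827 g H₂O ÷ 18.015 g/mol = 0.0075792 mol
mass O = 0.5535 − (0.18207 + 0.0076399) = 0.36379 g → mol O = 0.36379 ÷ 15.999 = 0.022739 mol
Divide by the smallest (0.0075792 mol): C 2.000, H 1.000, O 3.000
Empirical formula: C2HO3
Empirical-formula mass = 73.03 g/mol; 438 ÷ 73.03 ≈ 6, so the molecular formula is C12H6O18.

C12H6O18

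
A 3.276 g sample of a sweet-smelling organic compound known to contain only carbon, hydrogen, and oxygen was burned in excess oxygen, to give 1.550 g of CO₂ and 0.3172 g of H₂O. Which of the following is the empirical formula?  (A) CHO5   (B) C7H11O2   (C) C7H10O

(A) CHO5

mol C = 1.550 g CO₂ ÷ 44.009 g/mol = 0.035220 mol
mol H = 2 × 0.3172 g H₂O ÷ 18.015 g/mol = 0.035215 mol
mass O = 3.276 − (0.42303 + 0.035497) = 2.8175 g → mol O = 2.8175 ÷ 15.999 = 0.17610 mol
Divide by the smallest (0.035215 mol): C 1.000, H 1.000, O 5.001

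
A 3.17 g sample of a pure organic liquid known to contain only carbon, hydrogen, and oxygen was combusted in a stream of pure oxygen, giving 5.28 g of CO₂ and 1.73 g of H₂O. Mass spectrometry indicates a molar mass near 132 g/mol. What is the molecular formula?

mol C = 5.28 g CO₂ ÷ 44.009 g/mol = 0.1200 mol
mol H = 2 × 1.73 g H₂O ÷ 18.015 g/mol = 0.1921 mol
mass O = 3.17 − (1.441 + 0.1936) = 1.535 g → mol O = 1.535 ÷ 15.999 = 0.09597 mol
Divide by the smallest (0.09597 mol): C 1.250, H 2.001, O 1.000
Multiplying each by 4 gives whole numbers: C 5.00, H 8.01, O 4.00
Empirical formula: C5H8O4
Empirical-formula mass = 132.12 g/mol; 132 ÷ 132.12 ≈ 1, so the molecular formula is C5H8O4.

C5H8O4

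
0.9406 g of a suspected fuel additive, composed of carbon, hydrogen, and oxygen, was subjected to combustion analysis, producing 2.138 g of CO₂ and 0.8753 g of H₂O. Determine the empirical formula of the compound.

C3H6O

mol C = 2.138 g CO₂ ÷ 44.009 g/mol = 0.048581 mol
mol H = 2 × 0.8753 g H₂O ÷ 18.015 g/mol = 0.097175 mol
mass O = 0.9406 − (0.58351 + 0.097952) = 0.25914 g → mol O = 0.25914 ÷ 15.999 = 0.016197 mol
Divide by the smallest (0.016197 mol): C 2.999, H 5.999, O 1.000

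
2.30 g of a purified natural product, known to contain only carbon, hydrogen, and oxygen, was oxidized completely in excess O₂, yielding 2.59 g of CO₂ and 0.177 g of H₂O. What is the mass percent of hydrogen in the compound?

mol C = 2.59 g CO₂ ÷ 44.009 g/mol = 0.05885 mol
mol H = 2 × 0.177 g H₂O ÷ 18.015 g/mol = 0.01965 mol
mass O = 2.30 − (0.7069 + 0.01981) = 1.573 g → mol O = 1.573 ÷ 15.999 = 0.09834 mol
mass % H = 0.01981 g ÷ 2.30 g × 100%

0.9%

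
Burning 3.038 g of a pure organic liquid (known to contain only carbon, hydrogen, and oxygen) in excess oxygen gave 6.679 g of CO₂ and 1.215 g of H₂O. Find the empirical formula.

C9H8O4

mol C = 6.679 g CO₂ ÷ 44.009 g/mol = 0.15176 mol
mol H = 2 × 1.215 g H₂O ÷ 18.015 g/mol = 0.13489 mol
mass O = 3.038 − (1.8228 + 0.13597) = 1.0792 g → mol O = 1.0792 ÷ 15.999 = 0.067454 mol
Divide by the smallest (0.067454 mol): C 2.250, H 2.000, O 1.000
Multiplying each by 4 gives whole numbers: C 9.00, H 8.00, O 4.00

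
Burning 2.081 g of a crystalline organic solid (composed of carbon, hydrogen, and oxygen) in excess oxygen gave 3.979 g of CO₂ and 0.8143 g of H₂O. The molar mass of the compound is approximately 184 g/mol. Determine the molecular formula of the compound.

C8H8O5

mol C = 3.979 g CO₂ ÷ 44.009 g/mol = 0.090413 mol
mol H = 2 × 0.8143 g H₂O ÷ 18.015 g/mol = 0.090402 mol
mass O = 2.081 − (1.0860 + 0.091126) = 0.90392 g → mol O = 0.90392 ÷ 15.999 = 0.056499 mol
Divide by the smallest (0.056499 mol): C 1.600, H 1.600, O 1.000
Multiplying each by 5 gives whole numbers: C 8.00, H 8.00, O 5.00
Empirical formula: C8H8O5
Empirical-formula mass = 184.15 g/mol; 184 ÷ 184.15 ≈ 1, so the molecular formula is C8H8O5.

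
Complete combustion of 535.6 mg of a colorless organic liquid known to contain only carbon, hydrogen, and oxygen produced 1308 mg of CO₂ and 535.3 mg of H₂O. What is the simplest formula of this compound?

mol C = 1.308 g CO₂ ÷ 44.009 g/mol = 0.029721 mol
mol H = 2 × 0.5353 g H₂O ÷ 18.015 g/mol = 0.059428 mol
mass O = 0.5356 − (0.35698 + 0.059904) = 0.11872 g → mol O = 0.11872 ÷ 15.999 = 0.0074202 mol
Divide by the smallest (0.0074202 mol): C 4.005, H 8.009, O 1.000

C4H8O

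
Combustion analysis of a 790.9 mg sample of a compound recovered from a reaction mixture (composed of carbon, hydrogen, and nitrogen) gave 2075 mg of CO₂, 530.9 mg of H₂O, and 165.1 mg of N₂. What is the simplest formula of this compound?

C4H5N

mol C = 2.075 g CO₂ ÷ 44.009 g/mol = 0.047149 mol
mol H = 2 × 0.5309 g H₂O ÷ 18.015 g/mol = 0.058940 mol
mol N = 2 × 0.1651 g N₂ ÷ 28.014 g/mol = 0.011787 mol
Divide by the smallest (0.011787 mol): C 4.000, H 5.000, N 1.000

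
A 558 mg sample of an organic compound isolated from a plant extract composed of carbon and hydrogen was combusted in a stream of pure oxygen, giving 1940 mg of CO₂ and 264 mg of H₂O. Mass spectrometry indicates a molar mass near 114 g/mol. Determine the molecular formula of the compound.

C9H6

mol C = 1.94 g CO₂ ÷ 44.009 g/mol = 0.04408 mol
mol H = 2 × 0.264 g H₂O ÷ 18.015 g/mol = 0.02931 mol
Divide by the smallest (0.02931 mol): C 1.504, H 1.000
Multiplying each by 2 gives whole numbers: C 3.01, H 2.00
Empirical formula: C3H2
Empirical-formula mass = 38.05 g/mol; 114 ÷ 38.05 ≈ 3, so the molecular formula is C9H6.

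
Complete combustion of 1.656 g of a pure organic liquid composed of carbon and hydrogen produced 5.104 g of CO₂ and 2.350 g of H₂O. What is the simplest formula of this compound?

mol C = 5.104 g CO₂ ÷ 44.009 g/mol = 0.11598 mol
mol H = 2 × 2.350 g H₂O ÷ 18.015 g/mol = 0.26089 mol
Divide by the smallest (0.11598 mol): C 1.000, H 2.250
Multiplying each by 4 gives whole numbers: C 4.00, H 9.00

C4H9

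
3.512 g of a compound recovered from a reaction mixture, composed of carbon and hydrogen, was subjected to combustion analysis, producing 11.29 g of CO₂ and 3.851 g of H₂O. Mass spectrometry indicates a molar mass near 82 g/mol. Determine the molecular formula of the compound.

mol C = 11.29 g CO₂ ÷ 44.009 g/mol = 0.25654 mol
mol H = 2 × 3.851 g H₂O ÷ 18.015 g/mol = 0.42753 mol
Divide by the smallest (0.25654 mol): C 1.000, H 1.667
Multiplying each by 3 gives whole numbers: C 3.00, H 5.00
Empirical formula: C3H5
Empirical-formula mass = 41.07 g/mol; 82 ÷ 41.07 ≈ 2, so the molecular formula is C6H10.

C6H10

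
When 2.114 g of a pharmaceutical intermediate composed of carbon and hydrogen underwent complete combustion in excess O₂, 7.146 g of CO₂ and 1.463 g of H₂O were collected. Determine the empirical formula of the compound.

mol C = 7.146 g CO₂ ÷ 44.009 g/mol = 0.16238 mol
mol H = 2 × 1.463 g H₂O ÷ 18.015 g/mol = 0.16242 mol
Divide by the smallest (0.16238 mol): C 1.000, H 1.000

CH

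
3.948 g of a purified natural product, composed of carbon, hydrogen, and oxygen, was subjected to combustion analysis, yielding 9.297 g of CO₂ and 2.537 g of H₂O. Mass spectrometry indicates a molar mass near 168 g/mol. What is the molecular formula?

C9H12O3

mol C = 9.297 g CO₂ ÷ 44.009 g/mol = 0.21125 mol
mol H = 2 × 2.537 g H₂O ÷ 18.015 g/mol = 0.28165 mol
mass O = 3.948 − (2.5374 + 0.28391) = 1.1267 g → mol O = 1.1267 ÷ 15.999 = 0.070426 mol
Divide by the smallest (0.070426 mol): C 3.000, H 3.999, O 1.000
Empirical formula: C3H4O
Empirical-formula mass = 56.06 g/mol; 168 ÷ 56.06 ≈ 3, so the molecular formula is C9H12O3.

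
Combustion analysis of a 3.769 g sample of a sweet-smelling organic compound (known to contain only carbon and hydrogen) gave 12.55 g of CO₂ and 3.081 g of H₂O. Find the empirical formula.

mol C = 12.55 g CO₂ ÷ 44.009 g/mol = 0.28517 mol
mol H = 2 × 3.081 g H₂O ÷ 18.015 g/mol = 0.34205 mol
Divide by the smallest (0.28517 mol): C 1.000, H 1.199
Multiplying each by 5 gives whole numbers: C 5.00, H 6.00

C5H6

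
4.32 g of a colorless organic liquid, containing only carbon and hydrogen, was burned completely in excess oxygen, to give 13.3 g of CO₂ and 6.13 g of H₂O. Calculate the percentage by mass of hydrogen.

mol C = 13.3 g CO₂ ÷ 44.009 g/mol = 0.3022 mol
mol H = 2 × 6.13 g H₂O ÷ 18.015 g/mol = 0.6805 mol
mass % H = 0.6860 g ÷ 4.32 g × 100%

15.9%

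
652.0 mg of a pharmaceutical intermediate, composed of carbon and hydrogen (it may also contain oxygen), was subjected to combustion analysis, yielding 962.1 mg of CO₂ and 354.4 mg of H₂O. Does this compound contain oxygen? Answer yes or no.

yes

mol C = 0.9621 g CO₂ ÷ 44.009 g/mol = 0.021861 mol
mol H = 2 × 0.3544 g H₂O ÷ 18.015 g/mol = 0.039345 mol
C and H account for only 0.30224 g of the 0.6520 g sample; the remaining 0.34976 g must be oxygen.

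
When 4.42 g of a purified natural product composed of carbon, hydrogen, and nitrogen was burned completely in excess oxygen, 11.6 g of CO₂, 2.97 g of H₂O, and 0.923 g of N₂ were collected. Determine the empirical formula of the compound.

C4H5N

mol C = 11.6 g CO₂ ÷ 44.009 g/mol = 0.2636 mol
mol H = 2 × 2.97 g H₂O ÷ 18.015 g/mol = 0.3297 mol
mol N = 2 × 0.923 g N₂ ÷ 28.014 g/mol = 0.06590 mol
Divide by the smallest (0.06590 mol): C 4.000, H 5.004, N 1.000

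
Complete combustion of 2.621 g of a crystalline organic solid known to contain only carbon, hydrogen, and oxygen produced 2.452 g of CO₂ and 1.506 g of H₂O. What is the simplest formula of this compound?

mol C = 2.452 g CO₂ ÷ 44.009 g/mol = 0.055716 mol
mol H = 2 × 1.506 g H₂O ÷ 18.015 g/mol = 0.16719 mol
mass O = 2.621 − (0.66920 + 0.16853) = 1.7833 g → mol O = 1.7833 ÷ 15.999 = 0.11146 mol
Divide by the smallest (0.055716 mol): C 1.000, H 3.001, O 2.001

CH3O2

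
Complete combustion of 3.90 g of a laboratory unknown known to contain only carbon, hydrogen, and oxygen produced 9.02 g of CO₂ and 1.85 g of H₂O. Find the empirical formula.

mol C = 9.02 g CO₂ ÷ 44.009 g/mol = 0.2050 mol
mol H = 2 × 1.85 g H₂O ÷ 18.015 g/mol = 0.2054 mol
mass O = 3.90 − (2.462 + 0.2070) = 1.231 g → mol O = 1.231 ÷ 15.999 = 0.07696 mol
Divide by the smallest (0.07696 mol): C 2.663, H 2.669, O 1.000
Multiplying each by 3 gives whole numbers: C 7.99, H 8.01, O 3.00

C8H8O3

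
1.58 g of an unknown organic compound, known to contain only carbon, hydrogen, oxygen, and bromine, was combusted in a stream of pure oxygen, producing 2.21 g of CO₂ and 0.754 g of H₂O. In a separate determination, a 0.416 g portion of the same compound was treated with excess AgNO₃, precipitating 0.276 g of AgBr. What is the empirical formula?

C9H15BrO5

mol C = 2.21 g CO₂ ÷ 44.009 g/mol = 0.05022 mol
mol H = 2 × 0.754 g H₂O ÷ 18.015 g/mol = 0.08371 mol
From the AgBr data: mol Br per gram of compound = (0.276 ÷ 187.772) ÷ 0.416 = 0.003533 mol/g, so in the 1.58 g combustion sample mol Br = 0.005583 mol
mass O = 1.58 − (0.6032 + 0.08438 + 0.4461) = 0.4464 g → mol O = 0.4464 ÷ 15.999 = 0.02790 mol
Divide by the smallest (0.005583 mol): C 8.995, H 14.994, Br 1.000, O 4.998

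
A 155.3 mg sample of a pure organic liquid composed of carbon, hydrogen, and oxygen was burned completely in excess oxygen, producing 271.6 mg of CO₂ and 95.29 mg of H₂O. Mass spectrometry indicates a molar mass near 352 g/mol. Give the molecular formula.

mol C = 0.2716 g CO₂ ÷ 44.009 g/mol = 0.0061715 mol
mol H = 2 × 0.09529 g H₂O ÷ 18.015 g/mol = 0.010579 mol
mass O = 0.1553 − (0.074125 + 0.010664) = 0.070511 g → mol O = 0.070511 ÷ 15.999 = 0.0044072 mol
Divide by the smallest (0.0044072 mol): C 1.400, H 2.400, O 1.000
Multiplying each by 5 gives whole numbers: C 7.00, H 12.00, O 5.00
Empirical formula: C7H12O5
Empirical-formula mass = 176.17 g/mol; 352 ÷ 176.17 ≈ 2, so the molecular formula is C14H24O10.

C14H24O10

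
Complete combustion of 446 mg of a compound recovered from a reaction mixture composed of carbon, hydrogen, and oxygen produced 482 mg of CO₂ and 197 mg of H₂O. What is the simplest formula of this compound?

C3H6O5

mol C = 0.482 g CO₂ ÷ 44.009 g/mol = 0.01095 mol
mol H = 2 × 0.197 g H₂O ÷ 18.015 g/mol = 0.02187 mol
mass O = 0.446 − (0.1315 + 0.02205) = 0.2924 g → mol O = 0.2924 ÷ 15.999 = 0.01828 mol
Divide by the smallest (0.01095 mol): C 1.000, H 1.997, O 1.669
Multiplying each by 3 gives whole numbers: C 3.00, H 5.99, O 5.01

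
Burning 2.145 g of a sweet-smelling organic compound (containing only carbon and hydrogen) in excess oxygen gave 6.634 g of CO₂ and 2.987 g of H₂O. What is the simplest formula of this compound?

mol C = 6.634 g CO₂ ÷ 44.009 g/mol = 0.15074 mol
mol H = 2 × 2.987 g H₂O ÷ 18.015 g/mol = 0.33161 mol
Divide by the smallest (0.15074 mol): C 1.000, H 2.200
Multiplying each by 5 gives whole numbers: C 5.00, H 11.00

C5H11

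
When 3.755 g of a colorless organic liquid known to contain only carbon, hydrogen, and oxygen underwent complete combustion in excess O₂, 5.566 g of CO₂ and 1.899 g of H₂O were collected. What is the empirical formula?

mol C = 5.566 g CO₂ ÷ 44.009 g/mol = 0.12647 mol
mol H = 2 × 1.899 g H₂O ÷ 18.015 g/mol = 0.21082 mol
mass O = 3.755 − (1.5191 + 0.21251) = 2.0234 g → mol O = 2.0234 ÷ 15.999 = 0.12647 mol
Divide by the smallest (0.12647 mol): C 1.000, H 1.667, O 1.000
Multiplying each by 3 gives whole numbers: C 3.00, H 5.00, O 3.00

C3H5O3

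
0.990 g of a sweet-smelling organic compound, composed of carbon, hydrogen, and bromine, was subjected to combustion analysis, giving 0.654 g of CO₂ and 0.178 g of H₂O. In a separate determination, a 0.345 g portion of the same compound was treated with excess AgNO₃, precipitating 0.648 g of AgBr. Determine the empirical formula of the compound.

mol C = 0.654 g CO₂ ÷ 44.009 g/mol = 0.01486 mol
mol H = 2 × 0.178 g H₂O ÷ 18.015 g/mol = 0.01976 mol
From the AgBr data: mol Br per gram of compound = (0.648 ÷ 187.772) ÷ 0.345 = 0.01000 mol/g, so in the 0.990 g combustion sample mol Br = 0.009903 mol
Divide by the smallest (0.009903 mol): C 1.501, H 1.996, Br 1.000
Multiplying each by 2 gives whole numbers: C 3.00, H 3.99, Br 2.00

C3H4Br2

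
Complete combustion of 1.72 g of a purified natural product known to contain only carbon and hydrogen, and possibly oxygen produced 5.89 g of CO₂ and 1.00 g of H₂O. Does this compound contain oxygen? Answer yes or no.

no

mol C = 5.89 g CO₂ ÷ 44.009 g/mol = 0.1338 mol
mol H = 2 × 1.00 g H₂O ÷ 18.015 g/mol = 0.1110 mol
C and H together account for 1.719 g — essentially the entire 1.72 g sample — so the compound contains no oxygen.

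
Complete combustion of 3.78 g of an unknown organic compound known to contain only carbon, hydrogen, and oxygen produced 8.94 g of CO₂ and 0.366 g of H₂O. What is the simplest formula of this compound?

mol C = 8.94 g CO₂ ÷ 44.009 g/mol = 0.2031 mol
mol H = 2 × 0.366 g H₂O ÷ 18.015 g/mol = 0.04063 mol
mass O = 3.78 − (2.440 + 0.04096) = 1.299 g → mol O = 1.299 ÷ 15.999 = 0.08120 mol
Divide by the smallest (0.04063 mol): C 4.999, H 1.000, O 1.998

C5HO2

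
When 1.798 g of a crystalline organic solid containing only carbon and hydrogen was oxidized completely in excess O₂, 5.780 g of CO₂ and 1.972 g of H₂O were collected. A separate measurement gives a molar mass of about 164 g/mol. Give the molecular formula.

C12H20

mol C = 5.780 g CO₂ ÷ 44.009 g/mol = 0.13134 mol
mol H = 2 × 1.972 g H₂O ÷ 18.015 g/mol = 0.21893 mol
Divide by the smallest (0.13134 mol): C 1.000, H 1.667
Multiplying each by 3 gives whole numbers: C 3.00, H 5.00
Empirical formula: C3H5
Empirical-formula mass = 41.07 g/mol; 164 ÷ 41.07 ≈ 4, so the molecular formula is C12H20.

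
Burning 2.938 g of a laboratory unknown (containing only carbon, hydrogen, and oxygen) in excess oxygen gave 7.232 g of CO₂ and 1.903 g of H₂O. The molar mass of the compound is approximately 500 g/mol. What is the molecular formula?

C28H36O8

mol C = 7.232 g CO₂ ÷ 44.009 g/mol = 0.16433 mol
mol H = 2 × 1.903 g H₂O ÷ 18.015 g/mol = 0.21127 mol
mass O = 2.938 − (1.9738 + 0.21296) = 0.75127 g → mol O = 0.75127 ÷ 15.999 = 0.046958 mol
Divide by the smallest (0.046958 mol): C 3.500, H 4.499, O 1.000
Multiplying each by 2 gives whole numbers: C 7.00, H 9.00, O 2.00
Empirical formula: C7H9O2
Empirical-formula mass = 125.15 g/mol; 500 ÷ 125.15 ≈ 4, so the molecular formula is C28H36O8.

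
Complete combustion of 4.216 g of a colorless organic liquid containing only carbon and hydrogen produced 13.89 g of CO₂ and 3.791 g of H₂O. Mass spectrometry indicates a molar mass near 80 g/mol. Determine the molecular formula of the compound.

C6H8

mol C = 13.89 g CO₂ ÷ 44.009 g/mol = 0.31562 mol
mol H = 2 × 3.791 g H₂O ÷ 18.015 g/mol = 0.42087 mol
Divide by the smallest (0.31562 mol): C 1.000, H 1.333
Multiplying each by 3 gives whole numbers: C 3.00, H 4.00
Empirical formula: C3H4
Empirical-formula mass = 40.06 g/mol; 80 ÷ 40.06 ≈ 2, so the molecular formula is C6H8.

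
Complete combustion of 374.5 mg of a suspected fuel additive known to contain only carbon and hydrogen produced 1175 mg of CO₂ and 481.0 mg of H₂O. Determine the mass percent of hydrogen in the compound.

mol C = 1.175 g CO₂ ÷ 44.009 g/mol = 0.026699 mol
mol H = 2 × 0.4810 g H₂O ÷ 18.015 g/mol = 0.053400 mol
mass % H = 0.053827 g ÷ 0.3745 g × 100%

14.37%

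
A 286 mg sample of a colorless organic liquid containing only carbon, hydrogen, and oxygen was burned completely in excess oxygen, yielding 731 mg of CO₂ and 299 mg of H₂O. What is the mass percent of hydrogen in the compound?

11.7%

mol C = 0.731 g CO₂ ÷ 44.009 g/mol = 0.01661 mol
mol H = 2 × 0.299 g H₂O ÷ 18.015 g/mol = 0.03319 mol
mass O = 0.286 − (0.1995 + 0.03346) = 0.05303 g → mol O = 0.05303 ÷ 15.999 = 0.003315 mol
mass % H = 0.03346 g ÷ 0.286 g × 100%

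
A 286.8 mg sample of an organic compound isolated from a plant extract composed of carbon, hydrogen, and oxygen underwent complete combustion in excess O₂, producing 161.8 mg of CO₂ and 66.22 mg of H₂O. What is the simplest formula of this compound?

mol C = 0.1618 g CO₂ ÷ 44.009 g/mol = 0.0036765 mol
mol H = 2 × 0.06622 g H₂O ÷ 18.015 g/mol = 0.0073517 mol
mass O = 0.2868 − (0.044159 + 0.0074105) = 0.23523 g → mol O = 0.23523 ÷ 15.999 = 0.014703 mol
Divide by the smallest (0.0036765 mol): C 1.000, H 2.000, O 3.999

CH2O4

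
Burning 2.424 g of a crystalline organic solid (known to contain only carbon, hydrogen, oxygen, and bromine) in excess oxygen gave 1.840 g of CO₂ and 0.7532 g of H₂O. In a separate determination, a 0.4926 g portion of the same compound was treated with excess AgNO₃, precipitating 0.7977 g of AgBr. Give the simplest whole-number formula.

mol C = 1.840 g CO₂ ÷ 44.009 g/mol = 0.041810 mol
mol H = 2 × 0.7532 g H₂O ÷ 18.015 g/mol = 0.083619 mol
From the AgBr data: mol Br per gram of compound = (0.7977 ÷ 187.772) ÷ 0.4926 = 0.0086241 mol/g, so in the 2.424 g combustion sample mol Br = 0.020905 mol
mass O = 2.424 − (0.50218 + 0.084288 + 1.6704) = 0.16716 g → mol O = 0.16716 ÷ 15.999 = 0.010448 mol
Divide by the smallest (0.010448 mol): C 4.002, H 8.003, Br 2.001, O 1.000

C4H8Br2O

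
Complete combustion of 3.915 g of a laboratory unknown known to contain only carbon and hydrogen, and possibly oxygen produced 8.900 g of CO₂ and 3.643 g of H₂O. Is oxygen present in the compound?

yes

mol C = 8.900 g CO₂ ÷ 44.009 g/mol = 0.20223 mol
mol H = 2 × 3.643 g H₂O ÷ 18.015 g/mol = 0.40444 mol
C and H account for only 2.8367 g of the 3.915 g sample; the remaining 1.0783 g must be oxygen.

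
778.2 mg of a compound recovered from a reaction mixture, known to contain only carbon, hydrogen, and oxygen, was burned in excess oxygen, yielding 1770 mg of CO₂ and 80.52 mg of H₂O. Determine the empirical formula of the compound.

mol C = 1.770 g CO₂ ÷ 44.009 g/mol = 0.040219 mol
mol H = 2 × 0.08052 g H₂O ÷ 18.015 g/mol = 0.0089392 mol
mass O = 0.7782 − (0.48307 + 0.0090107) = 0.28612 g → mol O = 0.28612 ÷ 15.999 = 0.017884 mol
Divide by the smallest (0.0089392 mol): C 4.499, H 1.000, O 2.001
Multiplying each by 2 gives whole numbers: C 9.00, H 2.00, O 4.00

C9H2O4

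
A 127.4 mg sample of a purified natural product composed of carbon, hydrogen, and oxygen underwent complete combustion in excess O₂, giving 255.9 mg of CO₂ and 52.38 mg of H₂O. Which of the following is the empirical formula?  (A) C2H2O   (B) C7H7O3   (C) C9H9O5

mol C = 0.2559 g CO₂ ÷ 44.009 g/mol = 0.0058147 mol
mol H = 2 × 0.05238 g H₂O ÷ 18.015 g/mol = 0.0058152 mol
mass O = 0.1274 − (0.069841 + 0.0058617) = 0.051698 g → mol O = 0.051698 ÷ 15.999 = 0.0032313 mol
Divide by the smallest (0.0032313 mol): C 1.799, H 1.800, O 1.000
Multiplying each by 5 gives whole numbers: C 9.00, H 9.00, O 5.00

(C) C9H9O5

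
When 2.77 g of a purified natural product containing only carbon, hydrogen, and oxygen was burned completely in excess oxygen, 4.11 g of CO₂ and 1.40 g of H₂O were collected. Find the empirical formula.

mol C = 4.11 g CO₂ ÷ 44.009 g/mol = 0.09339 mol
mol H = 2 × 1.40 g H₂O ÷ 18.015 g/mol = 0.1554 mol
mass O = 2.77 − (1.122 + 0.1567) = 1.492 g → mol O = 1.492 ÷ 15.999 = 0.09323 mol
Divide by the smallest (0.09323 mol): C 1.002, H 1.667, O 1.000
Multiplying each by 3 gives whole numbers: C 3.01, H 5.00, O 3.00

C3H5O3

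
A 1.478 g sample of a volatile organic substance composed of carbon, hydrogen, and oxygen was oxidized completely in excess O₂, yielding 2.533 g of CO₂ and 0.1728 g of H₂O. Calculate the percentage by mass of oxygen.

51.92%

mol C = 2.533 g CO₂ ÷ 44.009 g/mol = 0.057556 mol
mol H = 2 × 0.1728 g H₂O ÷ 18.015 g/mol = 0.019184 mol
mass O = 1.478 − (0.69131 + 0.019337) = 0.76735 g → mol O = 0.76735 ÷ 15.999 = 0.047963 mol
mass % O = 0.76735 g ÷ 1.478 g × 100%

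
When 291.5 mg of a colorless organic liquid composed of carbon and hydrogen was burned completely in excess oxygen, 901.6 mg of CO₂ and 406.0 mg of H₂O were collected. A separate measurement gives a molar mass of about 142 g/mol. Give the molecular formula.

mol C = 0.9016 g CO₂ ÷ 44.009 g/mol = 0.020487 mol
mol H = 2 × 0.4060 g H₂O ÷ 18.015 g/mol = 0.045074 mol
Divide by the smallest (0.020487 mol): C 1.000, H 2.200
Multiplying each by 5 gives whole numbers: C 5.00, H 11.00
Empirical formula: C5H11
Empirical-formula mass = 71.14 g/mol; 142 ÷ 71.14 ≈ 2, so the molecular formula is C10H22.

C10H22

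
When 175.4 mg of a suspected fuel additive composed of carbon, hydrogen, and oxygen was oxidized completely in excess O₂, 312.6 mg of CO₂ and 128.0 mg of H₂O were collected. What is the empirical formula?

mol C = 0.3126 g CO₂ ÷ 44.009 g/mol = 0.0071031 mol
mol H = 2 × 0.1280 g H₂O ÷ 18.015 g/mol = 0.014210 mol
mass O = 0.1754 − (0.085315 + 0.014324) = 0.075761 g → mol O = 0.075761 ÷ 15.999 = 0.0047353 mol
Divide by the smallest (0.0047353 mol): C 1.500, H 3.001, O 1.000
Multiplying each by 2 gives whole numbers: C 3.00, H 6.00, O 2.00

C3H6O2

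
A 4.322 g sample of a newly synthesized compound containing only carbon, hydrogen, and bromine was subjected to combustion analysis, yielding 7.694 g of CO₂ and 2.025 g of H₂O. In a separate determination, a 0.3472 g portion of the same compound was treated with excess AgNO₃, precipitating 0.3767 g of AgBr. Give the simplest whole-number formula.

C7H9Br

mol C = 7.694 g CO₂ ÷ 44.009 g/mol = 0.17483 mol
mol H = 2 × 2.025 g H₂O ÷ 18.015 g/mol = 0.22481 mol
From the AgBr data: mol Br per gram of compound = (0.3767 ÷ 187.772) ÷ 0.3472 = 0.0057781 mol/g, so in the 4.322 g combustion sample mol Br = 0.024973 mol
Divide by the smallest (0.024973 mol): C 7.001, H 9.002, Br 1.000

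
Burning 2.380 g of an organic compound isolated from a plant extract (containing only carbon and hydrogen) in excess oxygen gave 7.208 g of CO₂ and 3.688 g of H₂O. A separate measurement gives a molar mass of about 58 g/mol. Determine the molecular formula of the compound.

mol C = 7.208 g CO₂ ÷ 44.009 g/mol = 0.16378 mol
mol H = 2 × 3.688 g H₂O ÷ 18.015 g/mol = 0.40944 mol
Divide by the smallest (0.16378 mol): C 1.000, H 2.500
Multiplying each by 2 gives whole numbers: C 2.00, H 5.00
Empirical formula: C2H5
Empirical-formula mass = 29.06 g/mol; 58 ÷ 29.06 ≈ 2, so the molecular formula is C4H10.

C4H10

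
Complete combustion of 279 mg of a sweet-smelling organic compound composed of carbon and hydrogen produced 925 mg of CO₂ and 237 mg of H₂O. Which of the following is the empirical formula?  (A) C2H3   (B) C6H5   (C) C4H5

(C) C4H5

mol C = 0.925 g CO₂ ÷ 44.009 g/mol = 0.02102 mol
mol H = 2 × 0.237 g H₂O ÷ 18.015 g/mol = 0.02631 mol
Divide by the smallest (0.02102 mol): C 1.000, H 1.252
Multiplying each by 4 gives whole numbers: C 4.00, H 5.01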